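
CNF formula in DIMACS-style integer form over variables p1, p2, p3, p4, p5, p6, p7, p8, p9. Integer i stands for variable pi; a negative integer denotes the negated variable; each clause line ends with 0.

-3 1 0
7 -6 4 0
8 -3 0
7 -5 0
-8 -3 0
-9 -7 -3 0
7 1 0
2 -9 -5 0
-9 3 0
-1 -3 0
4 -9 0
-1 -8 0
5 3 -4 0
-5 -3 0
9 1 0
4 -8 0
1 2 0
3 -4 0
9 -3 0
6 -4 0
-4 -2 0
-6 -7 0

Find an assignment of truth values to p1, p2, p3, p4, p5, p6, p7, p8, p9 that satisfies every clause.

Branch on p1: take p1 = True.
  then p3 is forced to False.
  then p9 is forced to False.
  then p8 is forced to False.
  then p4 is forced to False.
For the remaining variables, p2 = False, p5 = True, p6 = False, p7 = True works.

p1 = 1, p2 = 0, p3 = 0, p4 = 0, p5 = 1, p6 = 0, p7 = 1, p8 = 0, p9 = 0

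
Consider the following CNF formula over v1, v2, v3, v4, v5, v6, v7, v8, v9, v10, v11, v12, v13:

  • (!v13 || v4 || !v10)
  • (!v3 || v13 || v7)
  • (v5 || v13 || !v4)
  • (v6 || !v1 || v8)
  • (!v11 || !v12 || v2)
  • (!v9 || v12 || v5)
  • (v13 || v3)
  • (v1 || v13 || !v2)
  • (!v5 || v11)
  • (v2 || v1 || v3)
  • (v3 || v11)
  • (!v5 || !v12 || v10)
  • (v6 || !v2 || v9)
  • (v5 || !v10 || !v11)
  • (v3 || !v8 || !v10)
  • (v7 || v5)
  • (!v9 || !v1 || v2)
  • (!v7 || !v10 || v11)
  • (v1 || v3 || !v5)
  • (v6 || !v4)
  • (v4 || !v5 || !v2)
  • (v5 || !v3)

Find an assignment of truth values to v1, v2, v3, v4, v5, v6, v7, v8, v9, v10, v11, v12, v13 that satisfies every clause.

v1 = True, v2 = True, v3 = False, v4 = True, v5 = True, v6 = True, v7 = False, v8 = False, v9 = True, v10 = True, v11 = True, v12 = True, v13 = True

Pure literal: v6 appears only positively; assign v6 = True.
Set v1 = True and propagate.
Try v2 = True.
Set v3 = False and propagate.
  then v13 is forced to True.
  then v11 is forced to True.
For the remaining variables, v4 = True, v5 = True, v7 = False, v8 = False, v9 = True, v10 = True, v12 = True works.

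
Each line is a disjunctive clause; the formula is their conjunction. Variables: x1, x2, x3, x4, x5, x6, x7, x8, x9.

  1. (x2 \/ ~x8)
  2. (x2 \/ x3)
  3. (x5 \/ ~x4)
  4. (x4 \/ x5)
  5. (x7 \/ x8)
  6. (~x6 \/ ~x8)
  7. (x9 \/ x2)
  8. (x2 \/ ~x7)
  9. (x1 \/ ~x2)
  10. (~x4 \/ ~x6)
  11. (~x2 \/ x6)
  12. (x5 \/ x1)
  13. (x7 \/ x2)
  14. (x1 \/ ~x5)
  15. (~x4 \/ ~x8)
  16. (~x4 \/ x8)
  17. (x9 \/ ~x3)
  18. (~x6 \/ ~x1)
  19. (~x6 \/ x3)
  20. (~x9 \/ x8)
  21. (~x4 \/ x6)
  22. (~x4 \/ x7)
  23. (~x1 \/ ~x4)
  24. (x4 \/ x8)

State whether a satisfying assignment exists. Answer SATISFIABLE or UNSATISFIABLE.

UNSATISFIABLE

x4 = True:
  propagation gives x5=True, x6=False; an empty clause results — contradiction.
x4 = False:
  propagation gives x5=True, x1=True, x6=False, x2=False; an empty clause results — contradiction.
Every branch closes, so no satisfying assignment exists.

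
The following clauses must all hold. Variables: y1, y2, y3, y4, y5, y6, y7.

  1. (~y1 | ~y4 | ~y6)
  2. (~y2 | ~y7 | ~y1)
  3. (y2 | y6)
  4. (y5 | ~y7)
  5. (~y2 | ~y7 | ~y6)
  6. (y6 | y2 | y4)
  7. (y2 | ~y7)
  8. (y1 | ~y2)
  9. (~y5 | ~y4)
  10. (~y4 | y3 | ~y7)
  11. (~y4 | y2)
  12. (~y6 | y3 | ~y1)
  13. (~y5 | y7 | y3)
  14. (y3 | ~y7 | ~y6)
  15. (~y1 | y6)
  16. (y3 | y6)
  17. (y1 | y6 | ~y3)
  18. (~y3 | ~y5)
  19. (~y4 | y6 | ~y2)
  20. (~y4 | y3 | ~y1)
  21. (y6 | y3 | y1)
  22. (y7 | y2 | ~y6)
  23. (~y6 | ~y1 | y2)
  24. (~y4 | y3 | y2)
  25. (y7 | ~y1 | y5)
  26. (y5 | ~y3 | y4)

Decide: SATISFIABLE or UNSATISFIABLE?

y6 = True:
  y7 = True:
    propagation gives y5=True, y2=False; an empty clause results — contradiction.
  y7 = False:
    propagation gives y2=True, y1=True, y4=False, y3=True; an empty clause results — contradiction.
y6 = False:
  propagation gives y2=True, y1=True; an empty clause results — contradiction.
Every branch closes, so no satisfying assignment exists.

UNSATISFIABLE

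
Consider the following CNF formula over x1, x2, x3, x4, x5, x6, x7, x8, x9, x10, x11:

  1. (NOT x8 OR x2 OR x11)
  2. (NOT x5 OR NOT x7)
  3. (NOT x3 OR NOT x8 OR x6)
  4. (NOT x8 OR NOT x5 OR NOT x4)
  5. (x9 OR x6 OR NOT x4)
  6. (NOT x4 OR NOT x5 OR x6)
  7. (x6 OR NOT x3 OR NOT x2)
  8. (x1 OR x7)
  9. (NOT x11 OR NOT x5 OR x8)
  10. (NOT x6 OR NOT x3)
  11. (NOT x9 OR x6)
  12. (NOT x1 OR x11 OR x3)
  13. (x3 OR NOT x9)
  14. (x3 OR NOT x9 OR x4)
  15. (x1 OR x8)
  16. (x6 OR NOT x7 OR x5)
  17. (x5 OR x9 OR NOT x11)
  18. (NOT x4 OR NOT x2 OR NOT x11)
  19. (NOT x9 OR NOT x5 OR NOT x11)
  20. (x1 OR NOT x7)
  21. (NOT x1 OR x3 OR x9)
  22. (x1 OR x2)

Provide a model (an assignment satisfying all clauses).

x1=True  x2=False  x3=True  x4=False  x5=False  x6=False  x7=False  x8=False  x9=False  x10=True  x11=False

Check each clause:
  1. (x11 OR NOT x8 OR x2) — NOT x8 is true.
  2. (NOT x5 OR NOT x7) — NOT x7 is true.
  3. (NOT x3 OR NOT x8 OR x6) — NOT x8 is true.
  4. (NOT x5 OR NOT x8 OR NOT x4) — NOT x8 is true.
  5. (x6 OR x9 OR NOT x4) — NOT x4 is true.
  6. (x6 OR NOT x4 OR NOT x5) — NOT x5 is true.
  7. (NOT x3 OR NOT x2 OR x6) — NOT x2 is true.
  8. (x1 OR x7) — x1 is true.
  9. (NOT x11 OR x8 OR NOT x5) — NOT x5 is true.
  10. (NOT x3 OR NOT x6) — NOT x6 is true.
  11. (x6 OR NOT x9) — NOT x9 is true.
  12. (x11 OR NOT x1 OR x3) — x3 is true.
  13. (NOT x9 OR x3) — x3 is true.
  14. (x4 OR x3 OR NOT x9) — x3 is true.
  15. (x1 OR x8) — x1 is true.
  16. (NOT x7 OR x6 OR x5) — NOT x7 is true.
  17. (x5 OR x9 OR NOT x11) — NOT x11 is true.
  18. (NOT x11 OR NOT x4 OR NOT x2) — NOT x4 is true.
  19. (NOT x9 OR NOT x11 OR NOT x5) — NOT x5 is true.
  20. (NOT x7 OR x1) — x1 is true.
  21. (x9 OR x3 OR NOT x1) — x3 is true.
  22. (x1 OR x2) — x1 is true.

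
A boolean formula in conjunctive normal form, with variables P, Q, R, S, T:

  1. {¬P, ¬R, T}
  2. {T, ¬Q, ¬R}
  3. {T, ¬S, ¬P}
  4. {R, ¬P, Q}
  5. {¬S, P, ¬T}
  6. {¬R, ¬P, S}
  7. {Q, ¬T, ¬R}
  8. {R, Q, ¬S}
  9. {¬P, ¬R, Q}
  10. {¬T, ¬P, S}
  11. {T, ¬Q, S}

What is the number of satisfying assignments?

Split on P, then R.
  P=T, R=T: remaining (Q,S,T) ∈ {(T,T,T)} — 1.
  P=T, R=F: remaining (Q,S,T) ∈ {(T,T,T)} — 1.
  P=F, R=T: remaining (Q,S,T) ∈ {(F,F,F); (F,T,F); (T,F,T)} — 3.
  P=F, R=F: remaining (Q,S,T) ∈ {(F,F,F); (F,F,T); (T,F,T); (T,T,F)} — 4.
Total: 1 + 1 + 3 + 4 = 9.

9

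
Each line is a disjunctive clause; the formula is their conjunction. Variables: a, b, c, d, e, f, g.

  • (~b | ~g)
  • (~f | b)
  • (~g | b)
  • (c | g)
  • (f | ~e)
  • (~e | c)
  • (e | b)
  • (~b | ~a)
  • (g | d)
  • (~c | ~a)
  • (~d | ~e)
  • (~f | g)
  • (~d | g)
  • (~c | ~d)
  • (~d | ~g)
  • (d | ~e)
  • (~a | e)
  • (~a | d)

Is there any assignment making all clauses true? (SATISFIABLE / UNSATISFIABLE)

UNSATISFIABLE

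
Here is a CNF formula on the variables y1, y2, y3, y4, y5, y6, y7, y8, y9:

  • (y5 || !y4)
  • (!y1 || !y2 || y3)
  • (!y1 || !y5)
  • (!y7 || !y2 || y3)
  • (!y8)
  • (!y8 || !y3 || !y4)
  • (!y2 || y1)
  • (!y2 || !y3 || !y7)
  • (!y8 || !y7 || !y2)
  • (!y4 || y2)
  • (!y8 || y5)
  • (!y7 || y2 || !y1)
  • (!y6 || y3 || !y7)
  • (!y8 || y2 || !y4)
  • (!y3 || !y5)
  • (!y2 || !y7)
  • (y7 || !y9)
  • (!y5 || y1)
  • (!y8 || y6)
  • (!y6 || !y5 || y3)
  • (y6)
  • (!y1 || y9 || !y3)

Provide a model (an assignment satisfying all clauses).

y1=F, y2=F, y3=T, y4=F, y5=F, y6=T, y7=T, y8=F, y9=T

The clause (!y8) is unit: y8 must be False.
Unit propagation: (y6) forces y6 = True.
Pure literal: y4 appears only negated; assign y4 = False.
Set y1 = False and propagate.
  then y2 is forced to False.
  then y5 is forced to False.
Try y3 = True.
Try y7 = True.
y9 is now unconstrained; take y9 = True.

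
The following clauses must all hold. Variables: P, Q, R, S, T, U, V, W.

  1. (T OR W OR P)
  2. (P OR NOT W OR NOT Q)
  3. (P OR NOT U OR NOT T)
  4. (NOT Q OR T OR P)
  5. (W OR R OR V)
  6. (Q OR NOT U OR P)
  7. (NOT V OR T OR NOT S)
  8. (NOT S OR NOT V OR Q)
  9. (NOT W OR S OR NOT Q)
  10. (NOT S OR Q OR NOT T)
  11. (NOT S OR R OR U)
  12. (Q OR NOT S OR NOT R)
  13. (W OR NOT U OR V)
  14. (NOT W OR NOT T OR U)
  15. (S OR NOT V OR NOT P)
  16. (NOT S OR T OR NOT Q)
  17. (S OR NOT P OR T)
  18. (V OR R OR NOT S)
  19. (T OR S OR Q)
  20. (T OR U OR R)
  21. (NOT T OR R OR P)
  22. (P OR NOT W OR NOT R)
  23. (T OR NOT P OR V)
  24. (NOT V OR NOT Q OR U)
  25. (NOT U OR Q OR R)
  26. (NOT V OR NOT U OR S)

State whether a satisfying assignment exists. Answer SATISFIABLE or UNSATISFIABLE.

Branch on P: take P = True.
For the remaining variables, Q = True, R = True, S = True, T = True, U = True, V = False, W = True works.
So P=1, Q=1, R=1, S=1, T=1, U=1, V=0, W=1 is a satisfying assignment.

SATISFIABLE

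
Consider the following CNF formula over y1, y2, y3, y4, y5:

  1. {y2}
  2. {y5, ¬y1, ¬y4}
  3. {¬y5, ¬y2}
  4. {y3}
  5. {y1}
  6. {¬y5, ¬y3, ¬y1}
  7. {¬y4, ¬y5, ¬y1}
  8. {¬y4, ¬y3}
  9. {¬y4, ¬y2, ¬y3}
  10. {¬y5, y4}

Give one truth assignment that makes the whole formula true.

y1=T, y2=T, y3=T, y4=F, y5=F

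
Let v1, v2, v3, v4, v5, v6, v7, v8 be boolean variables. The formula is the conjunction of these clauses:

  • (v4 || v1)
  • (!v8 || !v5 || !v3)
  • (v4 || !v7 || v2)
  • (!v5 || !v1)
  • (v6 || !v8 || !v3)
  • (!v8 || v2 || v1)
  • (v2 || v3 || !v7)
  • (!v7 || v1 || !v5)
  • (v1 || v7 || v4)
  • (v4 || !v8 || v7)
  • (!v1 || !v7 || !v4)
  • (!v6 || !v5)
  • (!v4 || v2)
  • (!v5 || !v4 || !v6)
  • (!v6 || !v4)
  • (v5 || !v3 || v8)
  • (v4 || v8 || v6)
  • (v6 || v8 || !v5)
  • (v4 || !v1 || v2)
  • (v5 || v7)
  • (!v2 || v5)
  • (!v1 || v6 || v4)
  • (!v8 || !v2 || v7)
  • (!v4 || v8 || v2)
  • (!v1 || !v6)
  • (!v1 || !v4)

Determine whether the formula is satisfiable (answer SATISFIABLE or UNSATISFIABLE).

UNSATISFIABLE

v4 = True:
  propagation gives v2=True, v6=False, v5=True, v1=False; an empty clause results — contradiction.
v4 = False:
  propagation gives v1=True, v5=False, v2=True; an empty clause results — contradiction.
Every branch closes, so no satisfying assignment exists.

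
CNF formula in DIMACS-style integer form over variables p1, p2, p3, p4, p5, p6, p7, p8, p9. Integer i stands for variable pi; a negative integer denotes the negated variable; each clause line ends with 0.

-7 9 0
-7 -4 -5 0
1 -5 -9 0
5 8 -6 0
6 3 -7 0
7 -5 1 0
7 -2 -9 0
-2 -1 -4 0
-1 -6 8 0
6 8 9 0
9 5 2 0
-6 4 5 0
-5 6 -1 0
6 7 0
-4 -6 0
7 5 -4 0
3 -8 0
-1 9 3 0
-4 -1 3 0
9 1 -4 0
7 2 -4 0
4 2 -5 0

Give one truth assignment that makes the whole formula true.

Pure literal: p3 appears only positively; assign p3 = True.
Try p1 = False.
Set p2 = False and propagate.
Set p4 = False and propagate.
  then p5 is forced to False.
  then p9 is forced to True.
  then p6 is forced to False.
  then p7 is forced to True.
p8 is now unconstrained; take p8 = True.

p1 = 0  p2 = 0  p3 = 1  p4 = 0  p5 = 0  p6 = 0  p7 = 1  p8 = 1  p9 = 1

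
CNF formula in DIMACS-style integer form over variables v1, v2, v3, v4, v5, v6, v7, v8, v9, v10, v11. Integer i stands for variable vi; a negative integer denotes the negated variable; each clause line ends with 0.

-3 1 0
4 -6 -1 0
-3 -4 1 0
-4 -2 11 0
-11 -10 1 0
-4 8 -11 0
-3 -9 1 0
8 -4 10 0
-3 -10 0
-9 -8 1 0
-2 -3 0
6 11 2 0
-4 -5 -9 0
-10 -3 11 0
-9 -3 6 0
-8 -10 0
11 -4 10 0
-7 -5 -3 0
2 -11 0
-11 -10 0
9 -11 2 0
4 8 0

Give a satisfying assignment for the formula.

Pure literal: v3 appears only negated; assign v3 = False.
v5 occurs only negated in the remaining clauses — set v5 = False.
Set v1 = True and propagate.
Branch on v2: take v2 = True.
Try v4 = True.
  then v11 is forced to True.
  then v8 is forced to True.
  then v10 is forced to False.
v6, v7, v9 are now unconstrained; take v6 = True, v7 = False, v9 = False.

v1 = T  v2 = T  v3 = F  v4 = T  v5 = F  v6 = T  v7 = F  v8 = T  v9 = F  v10 = F  v11 = T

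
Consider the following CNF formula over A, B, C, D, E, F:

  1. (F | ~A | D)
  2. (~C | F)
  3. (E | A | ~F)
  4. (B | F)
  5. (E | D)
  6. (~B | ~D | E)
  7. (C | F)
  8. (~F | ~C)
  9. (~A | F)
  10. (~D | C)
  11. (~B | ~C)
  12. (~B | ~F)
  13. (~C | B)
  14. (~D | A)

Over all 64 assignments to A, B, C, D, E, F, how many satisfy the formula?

2

The models are:
  A=0 B=0 C=0 D=0 E=1 F=1
  A=1 B=0 C=0 D=0 E=1 F=1
That's 2 in total.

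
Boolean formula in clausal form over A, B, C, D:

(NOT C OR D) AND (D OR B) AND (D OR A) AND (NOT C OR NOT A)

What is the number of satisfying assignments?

Case analysis on D and A:
  D=1, A=1: remaining (B,C) ∈ {(0,0); (1,0)} — 2.
  D=1, A=0: remaining (B,C) ∈ {(0,0); (0,1); (1,0); (1,1)} — 4.
  D=0, A=1: remaining (B,C) ∈ {(1,0)} — 1.
  D=0, A=0: a clause becomes empty — 0.
Total: 2 + 4 + 1 + 0 = 7.

7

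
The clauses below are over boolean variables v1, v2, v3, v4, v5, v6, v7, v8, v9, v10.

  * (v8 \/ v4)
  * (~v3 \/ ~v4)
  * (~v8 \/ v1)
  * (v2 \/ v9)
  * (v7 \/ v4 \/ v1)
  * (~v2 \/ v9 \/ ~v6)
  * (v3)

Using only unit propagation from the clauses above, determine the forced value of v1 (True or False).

(v3) stands alone — v3 = True.
(~v3 \/ ~v4) with v3 = True leaves only ~v4, so v4 = False.
In (v8 \/ v4), v4 is now false; v8 must hold, so v8 = True.
(v1 \/ ~v8) with v8 = True leaves only v1, so v1 = True.

True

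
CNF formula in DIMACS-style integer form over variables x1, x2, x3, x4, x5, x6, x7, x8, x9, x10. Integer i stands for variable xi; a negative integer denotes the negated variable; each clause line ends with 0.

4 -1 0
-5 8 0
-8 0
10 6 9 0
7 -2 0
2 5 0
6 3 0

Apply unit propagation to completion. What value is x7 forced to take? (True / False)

True

(!x8) stands alone — x8 = False.
(!x5 || x8) with x8 = False leaves only !x5, so x5 = False.
(x5 || x2): since x5 = False, the clause reduces to (x2). x2 = True.
(!x2 || x7) with x2 = True leaves only x7, so x7 = True.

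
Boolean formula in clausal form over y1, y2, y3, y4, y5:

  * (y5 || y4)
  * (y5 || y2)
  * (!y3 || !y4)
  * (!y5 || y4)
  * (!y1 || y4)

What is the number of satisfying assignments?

6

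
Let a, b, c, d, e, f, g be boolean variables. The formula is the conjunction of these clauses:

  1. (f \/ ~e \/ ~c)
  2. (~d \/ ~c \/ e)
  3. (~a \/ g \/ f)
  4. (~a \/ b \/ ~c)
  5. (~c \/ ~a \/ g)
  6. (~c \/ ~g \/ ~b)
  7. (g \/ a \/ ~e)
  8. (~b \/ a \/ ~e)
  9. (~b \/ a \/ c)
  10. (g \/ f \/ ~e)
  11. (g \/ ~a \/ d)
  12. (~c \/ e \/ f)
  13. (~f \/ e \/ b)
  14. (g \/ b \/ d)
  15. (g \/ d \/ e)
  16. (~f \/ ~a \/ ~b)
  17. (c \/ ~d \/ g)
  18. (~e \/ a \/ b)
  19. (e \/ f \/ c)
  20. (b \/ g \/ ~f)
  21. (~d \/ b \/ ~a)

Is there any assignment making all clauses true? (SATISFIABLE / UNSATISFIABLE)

Branch on a: take a = True.
Set b = True and propagate.
  then f is forced to False.
  then g is forced to True.
  then c is forced to False.
  then e is forced to True.
d is now unconstrained; take d = True.
Every clause has at least one true literal under this assignment.
So a=T  b=T  c=F  d=T  e=T  f=F  g=T is a satisfying assignment.

SATISFIABLE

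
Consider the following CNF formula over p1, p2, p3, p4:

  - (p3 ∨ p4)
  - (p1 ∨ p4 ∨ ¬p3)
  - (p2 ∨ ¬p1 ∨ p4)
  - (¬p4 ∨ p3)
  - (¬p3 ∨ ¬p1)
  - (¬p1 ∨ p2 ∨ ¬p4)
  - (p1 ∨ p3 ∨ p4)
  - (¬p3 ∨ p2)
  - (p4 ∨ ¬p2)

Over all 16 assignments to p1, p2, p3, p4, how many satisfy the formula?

Satisfying assignments:
  p1=0 p2=1 p3=1 p4=1
Count: 1.

1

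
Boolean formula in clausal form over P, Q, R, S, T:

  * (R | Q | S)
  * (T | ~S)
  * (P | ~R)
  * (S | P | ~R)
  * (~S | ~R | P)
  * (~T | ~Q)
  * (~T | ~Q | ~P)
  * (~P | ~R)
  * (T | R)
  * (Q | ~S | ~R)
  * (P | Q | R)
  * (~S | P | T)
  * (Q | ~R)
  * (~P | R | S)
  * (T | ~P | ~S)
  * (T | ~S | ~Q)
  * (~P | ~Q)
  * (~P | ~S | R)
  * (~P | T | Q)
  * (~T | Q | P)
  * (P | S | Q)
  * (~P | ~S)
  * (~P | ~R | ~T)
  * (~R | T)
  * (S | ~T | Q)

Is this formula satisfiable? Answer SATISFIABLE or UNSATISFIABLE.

UNSATISFIABLE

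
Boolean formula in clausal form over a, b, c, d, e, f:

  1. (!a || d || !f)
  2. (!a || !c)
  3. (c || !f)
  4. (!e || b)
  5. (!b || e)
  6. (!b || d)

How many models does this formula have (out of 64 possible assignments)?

12

Split on b, then a.
  b=1, a=1: remaining (c,d,e,f) ∈ {(0,1,1,0)} — 1.
  b=1, a=0: remaining (c,d,e,f) ∈ {(0,1,1,0); (1,1,1,0); (1,1,1,1)} — 3.
  b=0, a=1: remaining (c,d,e,f) ∈ {(0,0,0,0); (0,1,0,0)} — 2.
  b=0, a=0: d free; 3 ways for (c,e,f) × 2^1 = 6.
Total: 1 + 3 + 2 + 6 = 12.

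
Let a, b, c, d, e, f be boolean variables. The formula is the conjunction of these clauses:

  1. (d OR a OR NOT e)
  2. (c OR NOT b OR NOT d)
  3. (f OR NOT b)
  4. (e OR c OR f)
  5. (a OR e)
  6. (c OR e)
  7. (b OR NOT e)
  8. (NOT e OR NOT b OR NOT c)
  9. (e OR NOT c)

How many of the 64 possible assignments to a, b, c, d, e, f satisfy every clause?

1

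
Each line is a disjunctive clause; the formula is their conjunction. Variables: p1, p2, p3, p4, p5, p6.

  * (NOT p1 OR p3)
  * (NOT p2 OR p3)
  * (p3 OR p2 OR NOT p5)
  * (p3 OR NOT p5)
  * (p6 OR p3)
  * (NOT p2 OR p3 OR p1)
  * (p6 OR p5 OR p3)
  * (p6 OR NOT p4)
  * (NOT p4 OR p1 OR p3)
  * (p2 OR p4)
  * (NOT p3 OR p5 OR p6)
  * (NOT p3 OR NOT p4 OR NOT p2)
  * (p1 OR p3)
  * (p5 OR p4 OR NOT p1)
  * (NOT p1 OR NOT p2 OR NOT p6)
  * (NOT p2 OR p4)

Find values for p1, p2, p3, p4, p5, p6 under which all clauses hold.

p1=False, p2=False, p3=True, p4=True, p5=True, p6=True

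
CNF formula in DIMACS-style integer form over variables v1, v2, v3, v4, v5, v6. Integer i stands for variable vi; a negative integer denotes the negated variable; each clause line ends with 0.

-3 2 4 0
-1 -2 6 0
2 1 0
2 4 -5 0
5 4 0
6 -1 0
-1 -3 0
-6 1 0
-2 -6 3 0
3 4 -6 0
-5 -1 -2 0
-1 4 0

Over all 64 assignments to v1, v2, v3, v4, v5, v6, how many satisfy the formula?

8

Case analysis on v1 and v2:
  v1=1, v2=1: a clause becomes empty — 0.
  v1=1, v2=0: remaining (v3,v4,v5,v6) ∈ {(0,1,0,1); (0,1,1,1)} — 2.
  v1=0, v2=1: v3 free; 3 ways for (v4,v5,v6) × 2^1 = 6.
  v1=0, v2=0: a clause becomes empty — 0.
Total: 0 + 2 + 6 + 0 = 8.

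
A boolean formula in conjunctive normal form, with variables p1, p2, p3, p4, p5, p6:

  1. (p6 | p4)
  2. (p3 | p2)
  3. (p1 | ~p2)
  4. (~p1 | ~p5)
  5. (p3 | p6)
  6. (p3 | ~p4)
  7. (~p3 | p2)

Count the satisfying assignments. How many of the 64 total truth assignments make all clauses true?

4

The models are:
  p1=T p2=T p3=F p4=F p5=F p6=T
  p1=T p2=T p3=T p4=F p5=F p6=T
  p1=T p2=T p3=T p4=T p5=F p6=F
  p1=T p2=T p3=T p4=T p5=F p6=T
Count: 4.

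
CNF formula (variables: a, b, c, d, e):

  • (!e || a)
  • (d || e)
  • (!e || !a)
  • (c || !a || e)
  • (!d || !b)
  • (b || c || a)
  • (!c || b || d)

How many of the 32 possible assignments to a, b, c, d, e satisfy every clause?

2

Satisfying assignments:
  a=0 b=0 c=1 d=1 e=0
  a=1 b=0 c=1 d=1 e=0
Count: 2.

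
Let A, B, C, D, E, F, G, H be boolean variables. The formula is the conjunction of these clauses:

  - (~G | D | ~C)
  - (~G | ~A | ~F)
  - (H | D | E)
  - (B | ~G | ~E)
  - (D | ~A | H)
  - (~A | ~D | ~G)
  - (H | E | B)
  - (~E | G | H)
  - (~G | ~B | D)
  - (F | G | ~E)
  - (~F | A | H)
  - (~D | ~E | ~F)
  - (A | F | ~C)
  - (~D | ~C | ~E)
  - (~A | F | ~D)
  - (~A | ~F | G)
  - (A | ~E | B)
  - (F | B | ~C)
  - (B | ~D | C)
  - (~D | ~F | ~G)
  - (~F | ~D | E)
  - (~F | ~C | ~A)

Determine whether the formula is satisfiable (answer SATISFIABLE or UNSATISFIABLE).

H occurs only positively in the remaining clauses — set H = True.
Try A = False.
Set B = False and propagate.
  then E is forced to False.
The remaining clauses are satisfied by C = True, D = False, F = True, G = False.
So A=F, B=F, C=T, D=F, E=F, F=T, G=F, H=T is a satisfying assignment.

SATISFIABLE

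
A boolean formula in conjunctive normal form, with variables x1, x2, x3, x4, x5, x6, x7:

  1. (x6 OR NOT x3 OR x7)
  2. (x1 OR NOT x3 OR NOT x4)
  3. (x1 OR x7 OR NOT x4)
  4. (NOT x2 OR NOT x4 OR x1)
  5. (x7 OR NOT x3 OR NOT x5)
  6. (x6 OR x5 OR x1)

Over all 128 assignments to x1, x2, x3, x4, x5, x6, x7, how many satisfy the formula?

Case analysis on x1 and x3:
  x1=1, x3=1: x2, x4 free; 5 ways for (x5,x6,x7) × 2^2 = 20.
  x1=1, x3=0: x2, x4, x5, x6, x7 free → 2^5 = 32.
  x1=0, x3=1: x2 free; 4 ways for (x4,x5,x6,x7) × 2^1 = 8.
  x1=0, x3=0: 15 of the 32 assignments to (x2,x4,x5,x6,x7) work.
Total: 20 + 32 + 8 + 15 = 75.

75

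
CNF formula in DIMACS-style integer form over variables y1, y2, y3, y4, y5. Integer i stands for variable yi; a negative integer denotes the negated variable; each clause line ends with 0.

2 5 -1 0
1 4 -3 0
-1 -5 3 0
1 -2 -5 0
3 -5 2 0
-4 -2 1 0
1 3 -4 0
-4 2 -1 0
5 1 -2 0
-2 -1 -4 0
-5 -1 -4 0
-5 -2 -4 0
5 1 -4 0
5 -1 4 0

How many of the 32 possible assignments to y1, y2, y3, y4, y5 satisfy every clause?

4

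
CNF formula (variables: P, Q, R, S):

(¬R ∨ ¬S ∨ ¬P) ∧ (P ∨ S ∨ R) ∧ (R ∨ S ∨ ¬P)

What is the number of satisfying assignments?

10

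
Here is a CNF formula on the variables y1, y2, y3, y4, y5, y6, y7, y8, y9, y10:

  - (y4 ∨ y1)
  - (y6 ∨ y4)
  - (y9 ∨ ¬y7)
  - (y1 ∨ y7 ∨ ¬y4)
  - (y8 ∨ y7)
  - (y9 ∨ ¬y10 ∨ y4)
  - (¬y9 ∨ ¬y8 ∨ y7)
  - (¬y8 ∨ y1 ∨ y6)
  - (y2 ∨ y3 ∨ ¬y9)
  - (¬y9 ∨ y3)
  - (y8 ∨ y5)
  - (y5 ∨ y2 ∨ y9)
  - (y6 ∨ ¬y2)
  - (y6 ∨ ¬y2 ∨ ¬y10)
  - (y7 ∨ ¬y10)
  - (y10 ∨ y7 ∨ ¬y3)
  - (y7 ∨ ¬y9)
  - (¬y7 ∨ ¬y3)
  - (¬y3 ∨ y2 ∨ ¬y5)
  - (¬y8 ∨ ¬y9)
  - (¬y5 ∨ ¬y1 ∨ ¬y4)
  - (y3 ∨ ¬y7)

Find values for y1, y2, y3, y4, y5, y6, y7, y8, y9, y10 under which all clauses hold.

y1=1  y2=0  y3=0  y4=0  y5=1  y6=1  y7=0  y8=1  y9=0  y10=0

Pure literal: y6 appears only positively; assign y6 = True.
Branch on y1: take y1 = True.
The remaining clauses are satisfied by y2 = False, y3 = False, y4 = False, y5 = True, y7 = False, y8 = True, y9 = False, y10 = False.
Check each clause:
  1. (y4 ∨ y1) — y1 is true.
  2. (y4 ∨ y6) — y6 is true.
  3. (y9 ∨ ¬y7) — ¬y7 is true.
  4. (¬y4 ∨ y1 ∨ y7) — y1 is true.
  5. (y7 ∨ y8) — y8 is true.
  6. (y4 ∨ ¬y10 ∨ y9) — ¬y10 is true.
  7. (¬y9 ∨ y7 ∨ ¬y8) — ¬y9 is true.
  8. (¬y8 ∨ y6 ∨ y1) — y1 is true.
  9. (y3 ∨ y2 ∨ ¬y9) — ¬y9 is true.
  10. (y3 ∨ ¬y9) — ¬y9 is true.
  11. (y5 ∨ y8) — y8 is true.
  12. (y9 ∨ y2 ∨ y5) — y5 is true.
  13. (y6 ∨ ¬y2) — y6 is true.
  14. (¬y2 ∨ y6 ∨ ¬y10) — ¬y2 is true.
  15. (y7 ∨ ¬y10) — ¬y10 is true.
  16. (y7 ∨ y10 ∨ ¬y3) — ¬y3 is true.
  17. (y7 ∨ ¬y9) — ¬y9 is true.
  18. (¬y3 ∨ ¬y7) — ¬y7 is true.
  19. (¬y5 ∨ ¬y3 ∨ y2) — ¬y3 is true.
  20. (¬y8 ∨ ¬y9) — ¬y9 is true.
  21. (¬y1 ∨ ¬y5 ∨ ¬y4) — ¬y4 is true.
  22. (y3 ∨ ¬y7) — ¬y7 is true.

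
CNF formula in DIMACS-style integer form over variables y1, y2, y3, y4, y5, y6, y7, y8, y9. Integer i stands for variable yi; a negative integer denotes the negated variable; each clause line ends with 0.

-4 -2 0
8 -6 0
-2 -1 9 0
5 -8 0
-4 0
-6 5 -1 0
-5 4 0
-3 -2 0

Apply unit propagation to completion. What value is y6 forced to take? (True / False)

(~y4) stands alone — y4 = False.
From (~y5 | y4) and y4 = False: y5 = False.
In (~y8 | y5), y5 is now false; ~y8 must hold, so y8 = False.
From (y8 | ~y6) and y8 = False: y6 = False.

False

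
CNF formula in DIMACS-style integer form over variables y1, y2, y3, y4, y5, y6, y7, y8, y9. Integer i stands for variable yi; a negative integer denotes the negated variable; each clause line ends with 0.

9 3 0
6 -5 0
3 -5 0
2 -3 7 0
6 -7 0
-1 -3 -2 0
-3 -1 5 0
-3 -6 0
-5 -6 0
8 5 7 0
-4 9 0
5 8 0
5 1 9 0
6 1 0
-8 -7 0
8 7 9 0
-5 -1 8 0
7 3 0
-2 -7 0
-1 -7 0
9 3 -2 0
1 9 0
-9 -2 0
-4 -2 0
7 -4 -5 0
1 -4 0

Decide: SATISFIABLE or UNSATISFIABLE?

UNSATISFIABLE

y5 = True:
  propagation gives y6=True; an empty clause results — contradiction.
y5 = False:
  propagation gives y8=True, y7=False, y3=True, y2=True; an empty clause results — contradiction.
Every branch closes, so no satisfying assignment exists.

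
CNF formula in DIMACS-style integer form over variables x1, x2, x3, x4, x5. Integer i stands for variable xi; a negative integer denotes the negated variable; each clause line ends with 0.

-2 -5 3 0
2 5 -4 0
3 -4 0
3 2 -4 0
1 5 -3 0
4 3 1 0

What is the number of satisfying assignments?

Split on x3, then x4.
  x3=T, x4=T: 5 of the 8 assignments to (x1,x2,x5) work.
  x3=T, x4=F: x2 free; 3 ways for (x1,x5) × 2^1 = 6.
  x3=F, x4=T: a clause becomes empty — 0.
  x3=F, x4=F: remaining (x1,x2,x5) ∈ {(T,F,F); (T,F,T); (T,T,F)} — 3.
Total: 5 + 6 + 0 + 3 = 14.

14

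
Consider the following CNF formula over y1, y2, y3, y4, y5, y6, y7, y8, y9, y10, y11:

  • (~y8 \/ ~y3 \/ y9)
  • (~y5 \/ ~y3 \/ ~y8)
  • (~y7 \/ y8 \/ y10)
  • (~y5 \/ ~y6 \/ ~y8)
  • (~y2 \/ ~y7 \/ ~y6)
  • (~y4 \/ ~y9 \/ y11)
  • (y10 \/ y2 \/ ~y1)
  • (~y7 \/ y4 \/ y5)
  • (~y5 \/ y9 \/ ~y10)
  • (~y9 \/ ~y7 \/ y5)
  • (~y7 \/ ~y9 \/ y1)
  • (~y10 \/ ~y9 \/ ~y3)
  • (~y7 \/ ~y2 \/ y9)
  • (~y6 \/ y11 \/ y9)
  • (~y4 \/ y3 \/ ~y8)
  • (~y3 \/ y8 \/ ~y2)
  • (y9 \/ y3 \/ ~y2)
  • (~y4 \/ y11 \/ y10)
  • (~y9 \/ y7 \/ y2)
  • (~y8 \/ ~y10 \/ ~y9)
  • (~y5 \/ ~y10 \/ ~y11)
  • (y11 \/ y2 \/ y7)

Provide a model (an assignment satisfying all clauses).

y1=T, y2=T, y3=F, y4=T, y5=F, y6=T, y7=F, y8=F, y9=T, y10=F, y11=T

Check each clause:
  1. (~y3 \/ ~y8 \/ y9) — ~y8 is true.
  2. (~y3 \/ ~y8 \/ ~y5) — ~y8 is true.
  3. (y10 \/ ~y7 \/ y8) — ~y7 is true.
  4. (~y5 \/ ~y6 \/ ~y8) — ~y8 is true.
  5. (~y2 \/ ~y6 \/ ~y7) — ~y7 is true.
  6. (~y9 \/ ~y4 \/ y11) — y11 is true.
  7. (y2 \/ ~y1 \/ y10) — y2 is true.
  8. (y5 \/ ~y7 \/ y4) — ~y7 is true.
  9. (~y10 \/ ~y5 \/ y9) — y9 is true.
  10. (~y9 \/ y5 \/ ~y7) — ~y7 is true.
  11. (~y9 \/ y1 \/ ~y7) — ~y7 is true.
  12. (~y10 \/ ~y9 \/ ~y3) — ~y3 is true.
  13. (~y7 \/ y9 \/ ~y2) — ~y7 is true.
  14. (y9 \/ y11 \/ ~y6) — y9 is true.
  15. (~y8 \/ ~y4 \/ y3) — ~y8 is true.
  16. (~y2 \/ ~y3 \/ y8) — ~y3 is true.
  17. (y3 \/ ~y2 \/ y9) — y9 is true.
  18. (y10 \/ ~y4 \/ y11) — y11 is true.
  19. (~y9 \/ y2 \/ y7) — y2 is true.
  20. (~y8 \/ ~y9 \/ ~y10) — ~y8 is true.
  21. (~y5 \/ ~y11 \/ ~y10) — ~y5 is true.
  22. (y11 \/ y2 \/ y7) — y2 is true.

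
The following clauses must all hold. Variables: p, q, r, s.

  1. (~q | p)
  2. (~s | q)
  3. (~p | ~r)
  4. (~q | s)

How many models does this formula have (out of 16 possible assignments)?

4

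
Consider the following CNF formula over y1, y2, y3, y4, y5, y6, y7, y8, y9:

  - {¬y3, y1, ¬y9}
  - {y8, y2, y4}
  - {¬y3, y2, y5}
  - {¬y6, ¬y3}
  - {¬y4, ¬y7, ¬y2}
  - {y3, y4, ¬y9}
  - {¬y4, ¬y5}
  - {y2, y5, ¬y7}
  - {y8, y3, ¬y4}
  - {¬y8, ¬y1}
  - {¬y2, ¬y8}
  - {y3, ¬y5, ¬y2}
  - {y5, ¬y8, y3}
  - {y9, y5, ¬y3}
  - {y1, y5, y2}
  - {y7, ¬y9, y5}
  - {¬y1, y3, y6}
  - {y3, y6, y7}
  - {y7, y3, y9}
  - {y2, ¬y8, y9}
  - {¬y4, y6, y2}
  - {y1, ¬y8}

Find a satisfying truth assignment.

y1 = 1, y2 = 1, y3 = 1, y4 = 0, y5 = 1, y6 = 0, y7 = 1, y8 = 0, y9 = 0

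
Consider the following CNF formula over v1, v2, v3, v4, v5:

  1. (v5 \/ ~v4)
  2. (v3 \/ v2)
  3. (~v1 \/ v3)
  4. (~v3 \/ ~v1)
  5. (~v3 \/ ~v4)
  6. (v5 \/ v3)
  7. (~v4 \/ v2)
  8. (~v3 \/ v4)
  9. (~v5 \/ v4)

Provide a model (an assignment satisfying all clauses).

v1 = False, v2 = True, v3 = False, v4 = True, v5 = True

Pure literal: v1 appears only negated; assign v1 = False.
v2 occurs only positively in the remaining clauses — set v2 = True.
Branch on v3: take v3 = False.
  then v5 is forced to True.
  then v4 is forced to True.
Check each clause:
  1. (~v4 \/ v5) — v5 is true.
  2. (v3 \/ v2) — v2 is true.
  3. (~v1 \/ v3) — ~v1 is true.
  4. (~v1 \/ ~v3) — ~v3 is true.
  5. (~v4 \/ ~v3) — ~v3 is true.
  6. (v3 \/ v5) — v5 is true.
  7. (~v4 \/ v2) — v2 is true.
  8. (~v3 \/ v4) — v4 is true.
  9. (~v5 \/ v4) — v4 is true.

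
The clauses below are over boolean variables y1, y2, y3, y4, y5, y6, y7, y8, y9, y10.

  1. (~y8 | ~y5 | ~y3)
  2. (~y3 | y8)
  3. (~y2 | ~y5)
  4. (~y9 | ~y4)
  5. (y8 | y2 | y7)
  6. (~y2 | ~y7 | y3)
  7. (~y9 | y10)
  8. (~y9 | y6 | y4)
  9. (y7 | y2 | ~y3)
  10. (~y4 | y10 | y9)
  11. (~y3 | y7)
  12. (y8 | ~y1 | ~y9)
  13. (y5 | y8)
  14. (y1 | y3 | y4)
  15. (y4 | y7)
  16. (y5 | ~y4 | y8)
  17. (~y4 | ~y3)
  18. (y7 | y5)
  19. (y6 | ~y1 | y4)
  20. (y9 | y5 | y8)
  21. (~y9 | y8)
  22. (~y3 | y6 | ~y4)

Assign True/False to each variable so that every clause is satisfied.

y6 occurs only positively in the remaining clauses — set y6 = True.
Set y1 = False and propagate.
Try y2 = True.
  then y5 is forced to False.
  then y8 is forced to True.
  then y7 is forced to True.
  then y3 is forced to True.
  then y4 is forced to False.
For the remaining variables, y9 = False, y10 = False works.
Every clause has at least one true literal under this assignment.

y1=0, y2=1, y3=1, y4=0, y5=0, y6=1, y7=1, y8=1, y9=0, y10=0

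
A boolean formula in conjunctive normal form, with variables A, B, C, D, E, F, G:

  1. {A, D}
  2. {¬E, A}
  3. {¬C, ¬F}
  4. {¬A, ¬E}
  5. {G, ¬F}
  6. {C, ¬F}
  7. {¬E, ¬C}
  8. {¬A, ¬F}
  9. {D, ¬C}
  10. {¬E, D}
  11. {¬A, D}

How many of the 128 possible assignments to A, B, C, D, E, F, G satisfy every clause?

Split on A, then C.
  A=1, C=1: remaining (B,D,E,F,G) ∈ {(0,1,0,0,0); (0,1,0,0,1); (1,1,0,0,0); (1,1,0,0,1)} — 4.
  A=1, C=0: remaining (B,D,E,F,G) ∈ {(0,1,0,0,0); (0,1,0,0,1); (1,1,0,0,0); (1,1,0,0,1)} — 4.
  A=0, C=1: remaining (B,D,E,F,G) ∈ {(0,1,0,0,0); (0,1,0,0,1); (1,1,0,0,0); (1,1,0,0,1)} — 4.
  A=0, C=0: remaining (B,D,E,F,G) ∈ {(0,1,0,0,0); (0,1,0,0,1); (1,1,0,0,0); (1,1,0,0,1)} — 4.
Total: 4 + 4 + 4 + 4 = 16.

16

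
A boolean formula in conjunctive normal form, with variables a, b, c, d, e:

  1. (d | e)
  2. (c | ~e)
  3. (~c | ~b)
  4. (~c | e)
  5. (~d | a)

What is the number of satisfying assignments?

5

The models are:
  a=F b=F c=T d=F e=T
  a=T b=F c=F d=T e=F
  a=T b=F c=T d=F e=T
  a=T b=F c=T d=T e=T
  a=T b=T c=F d=T e=F
That's 5 in total.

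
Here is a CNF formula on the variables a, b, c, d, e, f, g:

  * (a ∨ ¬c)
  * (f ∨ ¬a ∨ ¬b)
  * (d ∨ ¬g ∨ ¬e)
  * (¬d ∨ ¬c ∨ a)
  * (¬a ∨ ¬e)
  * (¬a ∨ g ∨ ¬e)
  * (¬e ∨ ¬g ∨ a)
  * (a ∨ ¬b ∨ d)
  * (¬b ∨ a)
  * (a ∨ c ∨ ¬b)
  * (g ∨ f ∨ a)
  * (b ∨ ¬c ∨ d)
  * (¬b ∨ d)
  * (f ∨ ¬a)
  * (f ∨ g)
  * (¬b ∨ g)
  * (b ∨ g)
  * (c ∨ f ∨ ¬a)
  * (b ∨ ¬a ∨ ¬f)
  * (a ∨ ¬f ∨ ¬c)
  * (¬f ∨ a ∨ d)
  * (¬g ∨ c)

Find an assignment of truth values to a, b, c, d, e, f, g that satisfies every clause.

a=True  b=True  c=True  d=True  e=False  f=True  g=True

e occurs only negated in the remaining clauses — set e = False.
Set a = True and propagate.
  then f is forced to True.
  then b is forced to True.
  then d is forced to True.
  then g is forced to True.
  then c is forced to True.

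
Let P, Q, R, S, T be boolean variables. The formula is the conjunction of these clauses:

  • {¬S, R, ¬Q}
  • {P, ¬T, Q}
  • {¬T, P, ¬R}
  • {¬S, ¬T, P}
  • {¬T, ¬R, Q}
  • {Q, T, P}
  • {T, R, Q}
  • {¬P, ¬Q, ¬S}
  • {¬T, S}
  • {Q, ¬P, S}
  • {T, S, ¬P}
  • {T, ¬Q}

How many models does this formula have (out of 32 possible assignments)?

The models are:
  P=T Q=F R=F S=T T=T
  P=T Q=F R=T S=T T=F
That's 2 in total.

2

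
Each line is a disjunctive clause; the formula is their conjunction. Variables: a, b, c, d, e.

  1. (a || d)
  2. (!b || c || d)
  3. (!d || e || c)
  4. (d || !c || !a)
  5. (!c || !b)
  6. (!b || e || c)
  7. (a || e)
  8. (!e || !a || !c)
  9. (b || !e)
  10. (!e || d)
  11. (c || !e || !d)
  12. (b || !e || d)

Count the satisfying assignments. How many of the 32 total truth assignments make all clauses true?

2

The models are:
  a=1 b=0 c=0 d=0 e=0
  a=1 b=0 c=1 d=1 e=0
Count: 2.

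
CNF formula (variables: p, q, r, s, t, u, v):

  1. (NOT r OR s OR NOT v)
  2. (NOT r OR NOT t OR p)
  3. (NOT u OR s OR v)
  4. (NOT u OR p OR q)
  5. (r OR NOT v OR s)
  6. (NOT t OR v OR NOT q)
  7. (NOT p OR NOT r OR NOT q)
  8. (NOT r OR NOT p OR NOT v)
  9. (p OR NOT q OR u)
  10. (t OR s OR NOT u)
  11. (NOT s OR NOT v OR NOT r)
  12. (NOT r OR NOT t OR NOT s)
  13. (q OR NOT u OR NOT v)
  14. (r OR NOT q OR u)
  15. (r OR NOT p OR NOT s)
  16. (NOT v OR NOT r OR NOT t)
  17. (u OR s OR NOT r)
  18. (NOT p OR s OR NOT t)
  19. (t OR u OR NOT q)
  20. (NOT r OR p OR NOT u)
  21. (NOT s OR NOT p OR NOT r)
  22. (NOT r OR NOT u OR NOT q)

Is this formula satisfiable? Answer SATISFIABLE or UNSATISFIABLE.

SATISFIABLE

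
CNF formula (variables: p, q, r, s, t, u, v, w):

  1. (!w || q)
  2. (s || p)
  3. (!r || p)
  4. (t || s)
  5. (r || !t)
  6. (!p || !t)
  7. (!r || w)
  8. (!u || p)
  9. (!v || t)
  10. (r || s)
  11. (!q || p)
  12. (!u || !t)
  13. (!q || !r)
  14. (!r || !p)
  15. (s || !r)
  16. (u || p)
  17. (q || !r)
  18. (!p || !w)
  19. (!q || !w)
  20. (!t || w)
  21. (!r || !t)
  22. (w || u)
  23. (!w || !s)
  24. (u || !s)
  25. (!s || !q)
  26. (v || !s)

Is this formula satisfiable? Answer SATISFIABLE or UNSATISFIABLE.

r = True:
  propagation gives p=True; an empty clause results — contradiction.
r = False:
  propagation gives t=False, s=True, v=False; an empty clause results — contradiction.
Every branch closes, so no satisfying assignment exists.

UNSATISFIABLE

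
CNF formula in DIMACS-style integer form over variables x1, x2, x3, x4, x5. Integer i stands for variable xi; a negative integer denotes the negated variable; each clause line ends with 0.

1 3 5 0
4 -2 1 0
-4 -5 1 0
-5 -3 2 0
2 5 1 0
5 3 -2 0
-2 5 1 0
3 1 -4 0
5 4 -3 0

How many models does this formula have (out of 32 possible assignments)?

11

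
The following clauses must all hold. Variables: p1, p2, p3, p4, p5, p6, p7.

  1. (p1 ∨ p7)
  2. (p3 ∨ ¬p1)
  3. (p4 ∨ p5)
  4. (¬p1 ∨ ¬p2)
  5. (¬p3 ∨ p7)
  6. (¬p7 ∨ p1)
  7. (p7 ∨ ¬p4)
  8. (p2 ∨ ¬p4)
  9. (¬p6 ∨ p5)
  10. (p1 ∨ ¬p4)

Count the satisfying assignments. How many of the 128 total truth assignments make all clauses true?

The models are:
  p1=1 p2=0 p3=1 p4=0 p5=1 p6=0 p7=1
  p1=1 p2=0 p3=1 p4=0 p5=1 p6=1 p7=1
That's 2 in total.

2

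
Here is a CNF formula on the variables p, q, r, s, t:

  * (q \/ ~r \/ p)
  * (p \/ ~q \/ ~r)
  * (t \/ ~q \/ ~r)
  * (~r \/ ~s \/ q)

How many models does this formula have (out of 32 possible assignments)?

20

Case analysis on q and r:
  q=1, r=1: remaining (p,s,t) ∈ {(1,0,1); (1,1,1)} — 2.
  q=1, r=0: p, s, t free → 2^3 = 8.
  q=0, r=1: remaining (p,s,t) ∈ {(1,0,0); (1,0,1)} — 2.
  q=0, r=0: p, s, t free → 2^3 = 8.
Total: 2 + 8 + 2 + 8 = 20.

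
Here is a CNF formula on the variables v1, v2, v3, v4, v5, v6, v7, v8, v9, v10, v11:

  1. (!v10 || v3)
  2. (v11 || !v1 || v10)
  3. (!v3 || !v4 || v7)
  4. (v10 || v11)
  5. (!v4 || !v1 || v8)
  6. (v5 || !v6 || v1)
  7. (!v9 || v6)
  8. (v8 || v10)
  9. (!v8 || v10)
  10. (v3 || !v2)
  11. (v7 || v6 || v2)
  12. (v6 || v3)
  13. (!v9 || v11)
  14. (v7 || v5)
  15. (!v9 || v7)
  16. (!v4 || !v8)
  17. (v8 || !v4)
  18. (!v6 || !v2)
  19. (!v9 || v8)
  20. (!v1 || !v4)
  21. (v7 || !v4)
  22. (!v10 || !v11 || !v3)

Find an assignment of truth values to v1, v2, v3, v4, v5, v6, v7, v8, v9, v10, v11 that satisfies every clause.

v1=T  v2=F  v3=T  v4=F  v5=F  v6=F  v7=T  v8=T  v9=F  v10=T  v11=F

Check each clause:
  1. (!v10 || v3) — v3 is true.
  2. (v11 || v10 || !v1) — v10 is true.
  3. (!v4 || v7 || !v3) — !v4 is true.
  4. (v11 || v10) — v10 is true.
  5. (!v4 || v8 || !v1) — v8 is true.
  6. (!v6 || v5 || v1) — v1 is true.
  7. (!v9 || v6) — !v9 is true.
  8. (v10 || v8) — v8 is true.
  9. (v10 || !v8) — v10 is true.
  10. (!v2 || v3) — v3 is true.
  11. (v6 || v2 || v7) — v7 is true.
  12. (v3 || v6) — v3 is true.
  13. (!v9 || v11) — !v9 is true.
  14. (v7 || v5) — v7 is true.
  15. (v7 || !v9) — !v9 is true.
  16. (!v4 || !v8) — !v4 is true.
  17. (!v4 || v8) — v8 is true.
  18. (!v6 || !v2) — !v6 is true.
  19. (v8 || !v9) — v8 is true.
  20. (!v1 || !v4) — !v4 is true.
  21. (!v4 || v7) — !v4 is true.
  22. (!v10 || !v11 || !v3) — !v11 is true.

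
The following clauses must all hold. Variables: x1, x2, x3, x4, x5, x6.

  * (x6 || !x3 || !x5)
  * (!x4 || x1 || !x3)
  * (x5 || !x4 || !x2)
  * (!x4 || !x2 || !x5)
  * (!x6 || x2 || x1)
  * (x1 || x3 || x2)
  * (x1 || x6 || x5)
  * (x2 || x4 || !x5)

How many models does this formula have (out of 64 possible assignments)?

23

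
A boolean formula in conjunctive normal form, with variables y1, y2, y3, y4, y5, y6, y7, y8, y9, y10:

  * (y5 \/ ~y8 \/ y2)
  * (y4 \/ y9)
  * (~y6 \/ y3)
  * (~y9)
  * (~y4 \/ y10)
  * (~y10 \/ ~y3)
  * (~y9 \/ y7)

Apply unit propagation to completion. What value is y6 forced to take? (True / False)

Unit clause (~y9) sets y9 = False.
From (y4 \/ y9) and y9 = False: y4 = True.
(y10 \/ ~y4): since y4 = True, the clause reduces to (y10). y10 = True.
(~y10 \/ ~y3): since y10 = True, the clause reduces to (~y3). y3 = False.
In (y3 \/ ~y6), y3 is now false; ~y6 must hold, so y6 = False.

False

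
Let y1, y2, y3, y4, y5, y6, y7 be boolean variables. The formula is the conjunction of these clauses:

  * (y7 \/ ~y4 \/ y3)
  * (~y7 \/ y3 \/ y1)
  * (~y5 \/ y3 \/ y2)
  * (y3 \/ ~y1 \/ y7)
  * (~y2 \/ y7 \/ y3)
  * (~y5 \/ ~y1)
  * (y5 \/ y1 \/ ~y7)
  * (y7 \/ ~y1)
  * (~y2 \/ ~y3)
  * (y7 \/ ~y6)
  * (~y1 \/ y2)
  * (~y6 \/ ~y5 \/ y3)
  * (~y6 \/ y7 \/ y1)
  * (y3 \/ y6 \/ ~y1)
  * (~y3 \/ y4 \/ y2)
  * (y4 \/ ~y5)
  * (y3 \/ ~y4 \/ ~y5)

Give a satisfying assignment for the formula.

Branch on y1: take y1 = False.
Try y2 = False.
Set y3 = True and propagate.
  then y4 is forced to True.
The remaining clauses are satisfied by y5 = True, y6 = False, y7 = False.
Every clause has at least one true literal under this assignment.

y1 = False, y2 = False, y3 = True, y4 = True, y5 = True, y6 = False, y7 = False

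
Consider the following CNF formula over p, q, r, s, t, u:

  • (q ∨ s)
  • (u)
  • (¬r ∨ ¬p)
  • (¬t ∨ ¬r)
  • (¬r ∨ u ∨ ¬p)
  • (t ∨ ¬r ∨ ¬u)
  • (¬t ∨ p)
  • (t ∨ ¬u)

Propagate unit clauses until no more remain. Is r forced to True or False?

Unit clause (u) sets u = True.
(t ∨ ¬u): since u = True, the clause reduces to (t). t = True.
(¬t ∨ ¬r): since t = True, the clause reduces to (¬r). r = False.

False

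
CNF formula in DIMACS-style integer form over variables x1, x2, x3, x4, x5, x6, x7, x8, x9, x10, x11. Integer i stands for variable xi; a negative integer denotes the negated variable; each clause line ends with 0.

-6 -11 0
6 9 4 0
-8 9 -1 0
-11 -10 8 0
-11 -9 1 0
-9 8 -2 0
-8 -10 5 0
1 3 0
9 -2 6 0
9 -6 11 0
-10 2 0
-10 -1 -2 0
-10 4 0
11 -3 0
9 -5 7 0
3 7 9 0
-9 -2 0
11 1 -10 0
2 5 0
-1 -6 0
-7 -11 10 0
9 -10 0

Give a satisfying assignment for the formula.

x1=True  x2=False  x3=False  x4=True  x5=True  x6=False  x7=False  x8=True  x9=True  x10=False  x11=False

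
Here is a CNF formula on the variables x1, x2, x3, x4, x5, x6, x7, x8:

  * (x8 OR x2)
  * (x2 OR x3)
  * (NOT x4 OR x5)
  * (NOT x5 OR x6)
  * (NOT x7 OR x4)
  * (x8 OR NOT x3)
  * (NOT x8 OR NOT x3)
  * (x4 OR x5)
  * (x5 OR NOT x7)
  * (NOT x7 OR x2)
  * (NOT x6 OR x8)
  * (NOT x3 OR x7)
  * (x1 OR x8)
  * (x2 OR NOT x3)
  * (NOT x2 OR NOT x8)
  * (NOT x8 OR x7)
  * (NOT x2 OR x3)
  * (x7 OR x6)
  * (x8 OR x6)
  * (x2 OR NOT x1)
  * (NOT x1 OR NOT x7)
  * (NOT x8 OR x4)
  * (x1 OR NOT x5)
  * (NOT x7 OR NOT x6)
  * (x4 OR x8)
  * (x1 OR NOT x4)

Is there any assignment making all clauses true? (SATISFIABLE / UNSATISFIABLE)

UNSATISFIABLE

x8 = True:
  propagation gives x3=False, x2=True; an empty clause results — contradiction.
x8 = False:
  propagation gives x2=True, x3=False; an empty clause results — contradiction.
Every branch closes, so no satisfying assignment exists.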